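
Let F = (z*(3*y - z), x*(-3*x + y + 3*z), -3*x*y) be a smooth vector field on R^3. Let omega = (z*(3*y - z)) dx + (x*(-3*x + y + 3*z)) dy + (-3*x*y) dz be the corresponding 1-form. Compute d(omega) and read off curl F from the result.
d(omega) = (-6*x) dy ∧ dz + (6*y - 2*z) dz ∧ dx + (-6*x + y) dx ∧ dy; curl F = (-6*x, 6*y - 2*z, -6*x + y)

d omega = sum_{i<j} (∂f_j/∂x_i - ∂f_i/∂x_j) dx_i ∧ dx_j. Under the identification (dy ∧ dz, dz ∧ dx, dx ∧ dy) ↔ (e_x, e_y, e_z), the coefficients are exactly the components of curl F. Compute:
  ∂R/∂y - ∂Q/∂z = (-3*x) - (3*x) = -6*x
  ∂P/∂z - ∂R/∂x = (3*y - 2*z) - (-3*y) = 6*y - 2*z
  ∂Q/∂x - ∂P/∂y = (-6*x + y + 3*z) - (3*z) = -6*x + y.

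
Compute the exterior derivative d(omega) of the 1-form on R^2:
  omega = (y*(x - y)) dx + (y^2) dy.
d(omega) = (-x + 2*y) dx ∧ dy

For a 1-form omega = sum_i f_i dx_i, the exterior derivative is
  d(omega) = sum_{i < j} (∂f_j/∂x_i - ∂f_i/∂x_j) dx_i ∧ dx_j.
  coefficient of dx ∧ dy: ∂f_2/∂x - ∂f_1/∂y = ∂(y^2)/∂x - ∂(y*(x - y))/∂y = -x + 2*y
Assembling: d(omega) = (-x + 2*y) dx ∧ dy.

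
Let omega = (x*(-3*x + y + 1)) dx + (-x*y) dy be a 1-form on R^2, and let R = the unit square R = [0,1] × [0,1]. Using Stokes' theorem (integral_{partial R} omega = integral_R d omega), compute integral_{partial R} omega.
integral_(partial R) omega = -1

Stokes: integral_partial_R omega = integral_R d omega with d omega = (∂Q/∂x - ∂P/∂y) dx ∧ dy.
  ∂Q/∂x = -y
  ∂P/∂y = x
  integrand = ∂Q/∂x - ∂P/∂y = -x - y.
Integrating over R: integral_0^1 integral_0^1 (-x - y) dx dy = -1.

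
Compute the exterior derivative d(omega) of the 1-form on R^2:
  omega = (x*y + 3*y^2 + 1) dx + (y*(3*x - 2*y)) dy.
d(omega) = (-x - 3*y) dx ∧ dy

For a 1-form omega = sum_i f_i dx_i, the exterior derivative is
  d(omega) = sum_{i < j} (∂f_j/∂x_i - ∂f_i/∂x_j) dx_i ∧ dx_j.
  coefficient of dx ∧ dy: ∂f_2/∂x - ∂f_1/∂y = ∂(y*(3*x - 2*y))/∂x - ∂(x*y + 3*y^2 + 1)/∂y = -x - 3*y
Assembling: d(omega) = (-x - 3*y) dx ∧ dy.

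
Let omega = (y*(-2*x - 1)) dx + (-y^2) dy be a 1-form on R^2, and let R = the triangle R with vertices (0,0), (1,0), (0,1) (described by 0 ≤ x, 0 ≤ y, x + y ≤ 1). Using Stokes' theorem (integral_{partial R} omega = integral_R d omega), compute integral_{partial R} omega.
integral_(partial R) omega = 5/6

Stokes: integral_partial_R omega = integral_R d omega with d omega = (∂Q/∂x - ∂P/∂y) dx ∧ dy.
  ∂Q/∂x = 0
  ∂P/∂y = -2*x - 1
  integrand = ∂Q/∂x - ∂P/∂y = 2*x + 1.
Integrating over R: integral_0^1 integral_0^{1-x} (2*x + 1) dy dx = 5/6.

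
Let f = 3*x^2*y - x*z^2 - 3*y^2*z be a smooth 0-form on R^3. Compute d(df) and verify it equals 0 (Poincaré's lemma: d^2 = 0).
d(df) = 0

Step 1: df = sum_i (∂f/∂x_i) dx_i = (6*x*y - z^2) dx + (3*x^2 - 6*y*z) dy + (-2*x*z - 3*y^2) dz.
Step 2: Apply d again. Using the 1-form formula, the coefficient of dx ∧ dy in d(df) is ∂^2 f/∂x ∂y - ∂^2 f/∂y ∂x = (6*x) - (6*x) = 0 (equality of mixed partials for smooth f).
Similarly for dx ∧ dz and dy ∧ dz — all coefficients vanish. So d(df) = 0.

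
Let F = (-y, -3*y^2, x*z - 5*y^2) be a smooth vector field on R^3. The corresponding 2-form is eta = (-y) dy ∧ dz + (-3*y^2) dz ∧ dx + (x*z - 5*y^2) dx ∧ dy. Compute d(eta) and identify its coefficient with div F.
d(eta) = (x - 6*y) dx ∧ dy ∧ dz; div F = x - 6*y

For a 2-form in R^3 of the form above, applying d gives a 3-form with coefficient ∂P/∂x + ∂Q/∂y + ∂R/∂z:
  ∂P/∂x = 0
  ∂Q/∂y = -6*y
  ∂R/∂z = x
Sum = x - 6*y, which is exactly div F.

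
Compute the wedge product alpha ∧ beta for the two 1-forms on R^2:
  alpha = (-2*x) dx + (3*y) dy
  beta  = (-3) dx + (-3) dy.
alpha ∧ beta = (6*x + 9*y) dx ∧ dy

Distribute the wedge, using dx_i ∧ dx_j = -dx_j ∧ dx_i and dx_i ∧ dx_i = 0. For each pair (i, j) with i < j, the coefficient of dx_i ∧ dx_j in alpha ∧ beta is (alpha_i * beta_j - alpha_j * beta_i). Collecting: alpha ∧ beta = (6*x + 9*y) dx ∧ dy.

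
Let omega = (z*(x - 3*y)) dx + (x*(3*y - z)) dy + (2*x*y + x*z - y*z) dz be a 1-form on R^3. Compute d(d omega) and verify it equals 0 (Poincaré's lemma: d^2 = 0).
d(d omega) = 0

Step 1: d omega = sum_{i<j} (∂f_j/∂x_i - ∂f_i/∂x_j) dx_i ∧ dx_j:
  coeff of dx ∧ dy: 3*y + 2*z
  coeff of dx ∧ dz: -x + 5*y + z
  coeff of dy ∧ dz: 3*x - z
Step 2: Apply d again to each 2-form coefficient. The only possible 3-form in R^3 is dx ∧ dy ∧ dz, with coefficient
  ∂(coeff of dy∧dz)/∂x - ∂(coeff of dx∧dz)/∂y + ∂(coeff of dx∧dy)/∂z
  = ∂/∂x (3*x - z) - ∂/∂y (-x + 5*y + z) + ∂/∂z (3*y + 2*z).
Each of these terms simplifies to sums of mixed partials that cancel in pairs. The result is 0 (by equality of mixed partials for smooth functions — Schwarz / Clairaut).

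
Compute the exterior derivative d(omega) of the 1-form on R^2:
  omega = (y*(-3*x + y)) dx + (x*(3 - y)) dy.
d(omega) = (3*x - 3*y + 3) dx ∧ dy

For a 1-form omega = sum_i f_i dx_i, the exterior derivative is
  d(omega) = sum_{i < j} (∂f_j/∂x_i - ∂f_i/∂x_j) dx_i ∧ dx_j.
  coefficient of dx ∧ dy: ∂f_2/∂x - ∂f_1/∂y = ∂(x*(3 - y))/∂x - ∂(y*(-3*x + y))/∂y = 3*x - 3*y + 3
Assembling: d(omega) = (3*x - 3*y + 3) dx ∧ dy.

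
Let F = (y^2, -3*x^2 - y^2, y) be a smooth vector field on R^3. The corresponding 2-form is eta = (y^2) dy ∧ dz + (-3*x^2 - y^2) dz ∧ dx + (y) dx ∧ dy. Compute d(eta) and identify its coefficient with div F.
d(eta) = (-2*y) dx ∧ dy ∧ dz; div F = -2*y

For a 2-form in R^3 of the form above, applying d gives a 3-form with coefficient ∂P/∂x + ∂Q/∂y + ∂R/∂z:
  ∂P/∂x = 0
  ∂Q/∂y = -2*y
  ∂R/∂z = 0
Sum = -2*y, which is exactly div F.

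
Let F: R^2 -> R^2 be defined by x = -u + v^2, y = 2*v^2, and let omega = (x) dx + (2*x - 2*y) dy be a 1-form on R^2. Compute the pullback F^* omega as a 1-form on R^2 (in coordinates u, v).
F^* omega = (u - v^2) du + (-10*u*v - 6*v^3) dv

Using F^*(f dg) = (f ∘ F) d(g ∘ F), substitute each coordinate x_i by F_i(u, v) in f_i, and replace dx_i by d F_i = (∂F_i/∂u) du + (∂F_i/∂v) dv.
  For the x component: f_1(F) = -u + v^2; d F_1 = (-1) du + (2*v) dv
  For the y component: f_2(F) = -2*u - 2*v^2; d F_2 = (0) du + (4*v) dv
Combining and collecting du, dv coefficients:
  coeff of du: u - v^2
  coeff of dv: -10*u*v - 6*v^3
F^* omega = (u - v^2) du + (-10*u*v - 6*v^3) dv.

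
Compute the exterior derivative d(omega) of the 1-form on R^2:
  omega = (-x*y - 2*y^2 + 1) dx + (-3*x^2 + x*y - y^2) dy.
d(omega) = (-5*x + 5*y) dx ∧ dy

For a 1-form omega = sum_i f_i dx_i, the exterior derivative is
  d(omega) = sum_{i < j} (∂f_j/∂x_i - ∂f_i/∂x_j) dx_i ∧ dx_j.
  coefficient of dx ∧ dy: ∂f_2/∂x - ∂f_1/∂y = ∂(-3*x^2 + x*y - y^2)/∂x - ∂(-x*y - 2*y^2 + 1)/∂y = -5*x + 5*y
Assembling: d(omega) = (-5*x + 5*y) dx ∧ dy.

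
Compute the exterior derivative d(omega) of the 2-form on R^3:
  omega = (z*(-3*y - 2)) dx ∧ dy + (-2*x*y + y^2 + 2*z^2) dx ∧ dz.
d(omega) = (2*x - 5*y - 2) dx ∧ dy ∧ dz

For a 2-form omega = sum_{i<j} g_{ij} dx_i ∧ dx_j, the exterior derivative is
  d(omega) = sum_{i<j} d(g_{ij}) ∧ dx_i ∧ dx_j = sum_{i<j, k} (∂g_{ij}/∂x_k) dx_k ∧ dx_i ∧ dx_j.
Expand each term, using dx_k ∧ dx_i ∧ dx_j = sgn(permutation) dx_{(a)} ∧ dx_{(b)} ∧ dx_{(c)} with (a < b < c) sorted:
  d(z*(-3*y - 2)) includes (∂/∂z)(z*(-3*y - 2)) dz = (-3*y - 2) dz, which multiplied by dx ∧ dy gives (-3*y - 2) dx ∧ dy ∧ dz
  d(-2*x*y + y^2 + 2*z^2) includes (∂/∂y)(-2*x*y + y^2 + 2*z^2) dy = (-2*x + 2*y) dy, which multiplied by dx ∧ dz gives (2*x - 2*y) dx ∧ dy ∧ dz
Collecting like 3-forms: d(omega) = (2*x - 5*y - 2) dx ∧ dy ∧ dz.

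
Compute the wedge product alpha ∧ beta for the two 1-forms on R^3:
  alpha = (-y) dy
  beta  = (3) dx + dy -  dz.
alpha ∧ beta = (3*y) dx ∧ dy + (y) dy ∧ dz

Distribute the wedge, using dx_i ∧ dx_j = -dx_j ∧ dx_i and dx_i ∧ dx_i = 0. For each pair (i, j) with i < j, the coefficient of dx_i ∧ dx_j in alpha ∧ beta is (alpha_i * beta_j - alpha_j * beta_i). Collecting: alpha ∧ beta = (3*y) dx ∧ dy + (y) dy ∧ dz.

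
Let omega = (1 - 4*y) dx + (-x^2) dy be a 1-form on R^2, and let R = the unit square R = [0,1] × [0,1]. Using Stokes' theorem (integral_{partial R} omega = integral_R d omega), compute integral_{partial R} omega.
integral_(partial R) omega = 3

Stokes: integral_partial_R omega = integral_R d omega with d omega = (∂Q/∂x - ∂P/∂y) dx ∧ dy.
  ∂Q/∂x = -2*x
  ∂P/∂y = -4
  integrand = ∂Q/∂x - ∂P/∂y = 4 - 2*x.
Integrating over R: integral_0^1 integral_0^1 (4 - 2*x) dx dy = 3.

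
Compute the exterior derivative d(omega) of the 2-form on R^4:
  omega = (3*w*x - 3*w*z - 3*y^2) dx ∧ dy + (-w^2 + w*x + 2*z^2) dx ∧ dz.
d(omega) = (-3*w) dx ∧ dy ∧ dz + (3*x - 3*z) dx ∧ dy ∧ dw + (-2*w + x) dx ∧ dz ∧ dw

For a 2-form omega = sum_{i<j} g_{ij} dx_i ∧ dx_j, the exterior derivative is
  d(omega) = sum_{i<j} d(g_{ij}) ∧ dx_i ∧ dx_j = sum_{i<j, k} (∂g_{ij}/∂x_k) dx_k ∧ dx_i ∧ dx_j.
Expand each term, using dx_k ∧ dx_i ∧ dx_j = sgn(permutation) dx_{(a)} ∧ dx_{(b)} ∧ dx_{(c)} with (a < b < c) sorted:
  d(3*w*x - 3*w*z - 3*y^2) includes (∂/∂z)(3*w*x - 3*w*z - 3*y^2) dz = (-3*w) dz, which multiplied by dx ∧ dy gives (-3*w) dx ∧ dy ∧ dz
  d(3*w*x - 3*w*z - 3*y^2) includes (∂/∂w)(3*w*x - 3*w*z - 3*y^2) dw = (3*x - 3*z) dw, which multiplied by dx ∧ dy gives (3*x - 3*z) dx ∧ dy ∧ dw
  d(-w^2 + w*x + 2*z^2) includes (∂/∂w)(-w^2 + w*x + 2*z^2) dw = (-2*w + x) dw, which multiplied by dx ∧ dz gives (-2*w + x) dx ∧ dz ∧ dw
Collecting like 3-forms: d(omega) = (-3*w) dx ∧ dy ∧ dz + (3*x - 3*z) dx ∧ dy ∧ dw + (-2*w + x) dx ∧ dz ∧ dw.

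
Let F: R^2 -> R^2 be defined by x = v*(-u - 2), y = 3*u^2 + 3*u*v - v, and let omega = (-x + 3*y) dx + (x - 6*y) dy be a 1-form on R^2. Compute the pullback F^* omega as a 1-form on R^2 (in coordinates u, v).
F^* omega = (-108*u^3 - 177*u^2*v - 67*u*v^2 + 24*u*v + 13*v^2) du + (-63*u^3 - 67*u^2*v + 12*u*v - 2*v) dv

Using F^*(f dg) = (f ∘ F) d(g ∘ F), substitute each coordinate x_i by F_i(u, v) in f_i, and replace dx_i by d F_i = (∂F_i/∂u) du + (∂F_i/∂v) dv.
  For the x component: f_1(F) = 9*u^2 + 10*u*v - v; d F_1 = (-v) du + (-u - 2) dv
  For the y component: f_2(F) = -18*u^2 - 19*u*v + 4*v; d F_2 = (6*u + 3*v) du + (3*u - 1) dv
Combining and collecting du, dv coefficients:
  coeff of du: -108*u^3 - 177*u^2*v - 67*u*v^2 + 24*u*v + 13*v^2
  coeff of dv: -63*u^3 - 67*u^2*v + 12*u*v - 2*v
F^* omega = (-108*u^3 - 177*u^2*v - 67*u*v^2 + 24*u*v + 13*v^2) du + (-63*u^3 - 67*u^2*v + 12*u*v - 2*v) dv.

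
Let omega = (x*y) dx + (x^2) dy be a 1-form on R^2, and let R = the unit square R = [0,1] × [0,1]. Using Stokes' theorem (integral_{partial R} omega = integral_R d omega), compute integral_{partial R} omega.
integral_(partial R) omega = 1/2

Stokes: integral_partial_R omega = integral_R d omega with d omega = (∂Q/∂x - ∂P/∂y) dx ∧ dy.
  ∂Q/∂x = 2*x
  ∂P/∂y = x
  integrand = ∂Q/∂x - ∂P/∂y = x.
Integrating over R: integral_0^1 integral_0^1 (x) dx dy = 1/2.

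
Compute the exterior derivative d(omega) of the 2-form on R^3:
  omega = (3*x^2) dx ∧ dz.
d(omega) = 0

For a 2-form omega = sum_{i<j} g_{ij} dx_i ∧ dx_j, the exterior derivative is
  d(omega) = sum_{i<j} d(g_{ij}) ∧ dx_i ∧ dx_j = sum_{i<j, k} (∂g_{ij}/∂x_k) dx_k ∧ dx_i ∧ dx_j.
Expand each term, using dx_k ∧ dx_i ∧ dx_j = sgn(permutation) dx_{(a)} ∧ dx_{(b)} ∧ dx_{(c)} with (a < b < c) sorted:

Collecting like 3-forms: d(omega) = 0.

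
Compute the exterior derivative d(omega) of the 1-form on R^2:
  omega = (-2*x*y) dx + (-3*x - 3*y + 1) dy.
d(omega) = (2*x - 3) dx ∧ dy

For a 1-form omega = sum_i f_i dx_i, the exterior derivative is
  d(omega) = sum_{i < j} (∂f_j/∂x_i - ∂f_i/∂x_j) dx_i ∧ dx_j.
  coefficient of dx ∧ dy: ∂f_2/∂x - ∂f_1/∂y = ∂(-3*x - 3*y + 1)/∂x - ∂(-2*x*y)/∂y = 2*x - 3
Assembling: d(omega) = (2*x - 3) dx ∧ dy.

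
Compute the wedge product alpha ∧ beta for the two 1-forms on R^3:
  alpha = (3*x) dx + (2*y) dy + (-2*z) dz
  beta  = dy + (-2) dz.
alpha ∧ beta = (3*x) dx ∧ dy + (-6*x) dx ∧ dz + (-4*y + 2*z) dy ∧ dz

Distribute the wedge, using dx_i ∧ dx_j = -dx_j ∧ dx_i and dx_i ∧ dx_i = 0. For each pair (i, j) with i < j, the coefficient of dx_i ∧ dx_j in alpha ∧ beta is (alpha_i * beta_j - alpha_j * beta_i). Collecting: alpha ∧ beta = (3*x) dx ∧ dy + (-6*x) dx ∧ dz + (-4*y + 2*z) dy ∧ dz.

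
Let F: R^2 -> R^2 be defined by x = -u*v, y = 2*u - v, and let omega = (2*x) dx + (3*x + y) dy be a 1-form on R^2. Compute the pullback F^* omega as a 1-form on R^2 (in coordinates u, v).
F^* omega = (2*u*v^2 - 6*u*v + 4*u - 2*v) du + (2*u^2*v + 3*u*v - 2*u + v) dv

Using F^*(f dg) = (f ∘ F) d(g ∘ F), substitute each coordinate x_i by F_i(u, v) in f_i, and replace dx_i by d F_i = (∂F_i/∂u) du + (∂F_i/∂v) dv.
  For the x component: f_1(F) = -2*u*v; d F_1 = (-v) du + (-u) dv
  For the y component: f_2(F) = -3*u*v + 2*u - v; d F_2 = (2) du + (-1) dv
Combining and collecting du, dv coefficients:
  coeff of du: 2*u*v^2 - 6*u*v + 4*u - 2*v
  coeff of dv: 2*u^2*v + 3*u*v - 2*u + v
F^* omega = (2*u*v^2 - 6*u*v + 4*u - 2*v) du + (2*u^2*v + 3*u*v - 2*u + v) dv.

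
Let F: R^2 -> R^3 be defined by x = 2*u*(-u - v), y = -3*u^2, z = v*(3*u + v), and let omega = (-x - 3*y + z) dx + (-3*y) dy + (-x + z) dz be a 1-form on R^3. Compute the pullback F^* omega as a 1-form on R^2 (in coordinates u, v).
F^* omega = (-98*u^3 - 36*u^2*v + u*v^2 + v^3) du + (-16*u^3 + 9*u^2*v + 11*u*v^2 + 2*v^3) dv

Using F^*(f dg) = (f ∘ F) d(g ∘ F), substitute each coordinate x_i by F_i(u, v) in f_i, and replace dx_i by d F_i = (∂F_i/∂u) du + (∂F_i/∂v) dv.
  For the x component: f_1(F) = 11*u^2 + 5*u*v + v^2; d F_1 = (-4*u - 2*v) du + (-2*u) dv
  For the y component: f_2(F) = 9*u^2; d F_2 = (-6*u) du + (0) dv
  For the z component: f_3(F) = 2*u^2 + 5*u*v + v^2; d F_3 = (3*v) du + (3*u + 2*v) dv
Combining and collecting du, dv coefficients:
  coeff of du: -98*u^3 - 36*u^2*v + u*v^2 + v^3
  coeff of dv: -16*u^3 + 9*u^2*v + 11*u*v^2 + 2*v^3
F^* omega = (-98*u^3 - 36*u^2*v + u*v^2 + v^3) du + (-16*u^3 + 9*u^2*v + 11*u*v^2 + 2*v^3) dv.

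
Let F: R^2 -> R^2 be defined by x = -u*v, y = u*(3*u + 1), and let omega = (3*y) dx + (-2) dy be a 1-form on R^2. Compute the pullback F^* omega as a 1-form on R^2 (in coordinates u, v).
F^* omega = (-9*u^2*v - 3*u*v - 12*u - 2) du + (u^2*(-9*u - 3)) dv

Using F^*(f dg) = (f ∘ F) d(g ∘ F), substitute each coordinate x_i by F_i(u, v) in f_i, and replace dx_i by d F_i = (∂F_i/∂u) du + (∂F_i/∂v) dv.
  For the x component: f_1(F) = 3*u*(3*u + 1); d F_1 = (-v) du + (-u) dv
  For the y component: f_2(F) = -2; d F_2 = (6*u + 1) du + (0) dv
Combining and collecting du, dv coefficients:
  coeff of du: -9*u^2*v - 3*u*v - 12*u - 2
  coeff of dv: u^2*(-9*u - 3)
F^* omega = (-9*u^2*v - 3*u*v - 12*u - 2) du + (u^2*(-9*u - 3)) dv.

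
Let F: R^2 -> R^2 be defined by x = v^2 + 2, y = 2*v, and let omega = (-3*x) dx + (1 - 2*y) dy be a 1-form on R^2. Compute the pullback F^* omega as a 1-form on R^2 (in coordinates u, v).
F^* omega = (-6*v^3 - 20*v + 2) dv

Using F^*(f dg) = (f ∘ F) d(g ∘ F), substitute each coordinate x_i by F_i(u, v) in f_i, and replace dx_i by d F_i = (∂F_i/∂u) du + (∂F_i/∂v) dv.
  For the x component: f_1(F) = -3*v^2 - 6; d F_1 = (0) du + (2*v) dv
  For the y component: f_2(F) = 1 - 4*v; d F_2 = (0) du + (2) dv
Combining and collecting du, dv coefficients:
  coeff of du: 0
  coeff of dv: -6*v^3 - 20*v + 2
F^* omega = (-6*v^3 - 20*v + 2) dv.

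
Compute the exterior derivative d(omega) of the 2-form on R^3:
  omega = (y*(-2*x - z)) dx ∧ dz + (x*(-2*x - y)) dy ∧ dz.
d(omega) = (-2*x - y + z) dx ∧ dy ∧ dz

For a 2-form omega = sum_{i<j} g_{ij} dx_i ∧ dx_j, the exterior derivative is
  d(omega) = sum_{i<j} d(g_{ij}) ∧ dx_i ∧ dx_j = sum_{i<j, k} (∂g_{ij}/∂x_k) dx_k ∧ dx_i ∧ dx_j.
Expand each term, using dx_k ∧ dx_i ∧ dx_j = sgn(permutation) dx_{(a)} ∧ dx_{(b)} ∧ dx_{(c)} with (a < b < c) sorted:
  d(y*(-2*x - z)) includes (∂/∂y)(y*(-2*x - z)) dy = (-2*x - z) dy, which multiplied by dx ∧ dz gives (2*x + z) dx ∧ dy ∧ dz
  d(x*(-2*x - y)) includes (∂/∂x)(x*(-2*x - y)) dx = (-4*x - y) dx, which multiplied by dy ∧ dz gives (-4*x - y) dx ∧ dy ∧ dz
Collecting like 3-forms: d(omega) = (-2*x - y + z) dx ∧ dy ∧ dz.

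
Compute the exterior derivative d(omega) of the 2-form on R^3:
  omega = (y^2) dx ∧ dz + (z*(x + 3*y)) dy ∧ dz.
d(omega) = (-2*y + z) dx ∧ dy ∧ dz

For a 2-form omega = sum_{i<j} g_{ij} dx_i ∧ dx_j, the exterior derivative is
  d(omega) = sum_{i<j} d(g_{ij}) ∧ dx_i ∧ dx_j = sum_{i<j, k} (∂g_{ij}/∂x_k) dx_k ∧ dx_i ∧ dx_j.
Expand each term, using dx_k ∧ dx_i ∧ dx_j = sgn(permutation) dx_{(a)} ∧ dx_{(b)} ∧ dx_{(c)} with (a < b < c) sorted:
  d(y^2) includes (∂/∂y)(y^2) dy = (2*y) dy, which multiplied by dx ∧ dz gives (-2*y) dx ∧ dy ∧ dz
  d(z*(x + 3*y)) includes (∂/∂x)(z*(x + 3*y)) dx = (z) dx, which multiplied by dy ∧ dz gives (z) dx ∧ dy ∧ dz
Collecting like 3-forms: d(omega) = (-2*y + z) dx ∧ dy ∧ dz.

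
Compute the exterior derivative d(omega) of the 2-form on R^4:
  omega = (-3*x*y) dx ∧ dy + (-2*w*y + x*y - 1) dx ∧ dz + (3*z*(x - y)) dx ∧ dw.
d(omega) = (2*w - x) dx ∧ dy ∧ dz + (-3*x + y) dx ∧ dz ∧ dw + (3*z) dx ∧ dy ∧ dw

For a 2-form omega = sum_{i<j} g_{ij} dx_i ∧ dx_j, the exterior derivative is
  d(omega) = sum_{i<j} d(g_{ij}) ∧ dx_i ∧ dx_j = sum_{i<j, k} (∂g_{ij}/∂x_k) dx_k ∧ dx_i ∧ dx_j.
Expand each term, using dx_k ∧ dx_i ∧ dx_j = sgn(permutation) dx_{(a)} ∧ dx_{(b)} ∧ dx_{(c)} with (a < b < c) sorted:
  d(-2*w*y + x*y - 1) includes (∂/∂y)(-2*w*y + x*y - 1) dy = (-2*w + x) dy, which multiplied by dx ∧ dz gives (2*w - x) dx ∧ dy ∧ dz
  d(-2*w*y + x*y - 1) includes (∂/∂w)(-2*w*y + x*y - 1) dw = (-2*y) dw, which multiplied by dx ∧ dz gives (-2*y) dx ∧ dz ∧ dw
  d(3*z*(x - y)) includes (∂/∂y)(3*z*(x - y)) dy = (-3*z) dy, which multiplied by dx ∧ dw gives (3*z) dx ∧ dy ∧ dw
  d(3*z*(x - y)) includes (∂/∂z)(3*z*(x - y)) dz = (3*x - 3*y) dz, which multiplied by dx ∧ dw gives (-3*x + 3*y) dx ∧ dz ∧ dw
Collecting like 3-forms: d(omega) = (2*w - x) dx ∧ dy ∧ dz + (-3*x + y) dx ∧ dz ∧ dw + (3*z) dx ∧ dy ∧ dw.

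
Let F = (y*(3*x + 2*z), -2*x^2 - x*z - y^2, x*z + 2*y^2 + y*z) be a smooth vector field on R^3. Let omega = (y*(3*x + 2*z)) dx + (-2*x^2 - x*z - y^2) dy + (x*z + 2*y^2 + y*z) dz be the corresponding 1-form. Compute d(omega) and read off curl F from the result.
d(omega) = (x + 4*y + z) dy ∧ dz + (2*y - z) dz ∧ dx + (-7*x - 3*z) dx ∧ dy; curl F = (x + 4*y + z, 2*y - z, -7*x - 3*z)

d omega = sum_{i<j} (∂f_j/∂x_i - ∂f_i/∂x_j) dx_i ∧ dx_j. Under the identification (dy ∧ dz, dz ∧ dx, dx ∧ dy) ↔ (e_x, e_y, e_z), the coefficients are exactly the components of curl F. Compute:
  ∂R/∂y - ∂Q/∂z = (4*y + z) - (-x) = x + 4*y + z
  ∂P/∂z - ∂R/∂x = (2*y) - (z) = 2*y - z
  ∂Q/∂x - ∂P/∂y = (-4*x - z) - (3*x + 2*z) = -7*x - 3*z.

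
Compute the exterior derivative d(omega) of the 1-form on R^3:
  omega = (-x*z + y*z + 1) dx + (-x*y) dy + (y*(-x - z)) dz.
d(omega) = (-y - z) dx ∧ dy + (x - 2*y) dx ∧ dz + (-x - z) dy ∧ dz

For a 1-form omega = sum_i f_i dx_i, the exterior derivative is
  d(omega) = sum_{i < j} (∂f_j/∂x_i - ∂f_i/∂x_j) dx_i ∧ dx_j.
  coefficient of dx ∧ dy: ∂f_2/∂x - ∂f_1/∂y = ∂(-x*y)/∂x - ∂(-x*z + y*z + 1)/∂y = -y - z
  coefficient of dx ∧ dz: ∂f_3/∂x - ∂f_1/∂z = ∂(y*(-x - z))/∂x - ∂(-x*z + y*z + 1)/∂z = x - 2*y
  coefficient of dy ∧ dz: ∂f_3/∂y - ∂f_2/∂z = ∂(y*(-x - z))/∂y - ∂(-x*y)/∂z = -x - z
Assembling: d(omega) = (-y - z) dx ∧ dy + (x - 2*y) dx ∧ dz + (-x - z) dy ∧ dz.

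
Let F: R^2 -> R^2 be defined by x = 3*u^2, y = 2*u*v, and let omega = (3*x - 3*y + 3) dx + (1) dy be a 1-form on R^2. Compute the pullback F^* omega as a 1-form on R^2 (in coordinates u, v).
F^* omega = (54*u^3 - 36*u^2*v + 18*u + 2*v) du + (2*u) dv

Using F^*(f dg) = (f ∘ F) d(g ∘ F), substitute each coordinate x_i by F_i(u, v) in f_i, and replace dx_i by d F_i = (∂F_i/∂u) du + (∂F_i/∂v) dv.
  For the x component: f_1(F) = 9*u^2 - 6*u*v + 3; d F_1 = (6*u) du + (0) dv
  For the y component: f_2(F) = 1; d F_2 = (2*v) du + (2*u) dv
Combining and collecting du, dv coefficients:
  coeff of du: 54*u^3 - 36*u^2*v + 18*u + 2*v
  coeff of dv: 2*u
F^* omega = (54*u^3 - 36*u^2*v + 18*u + 2*v) du + (2*u) dv.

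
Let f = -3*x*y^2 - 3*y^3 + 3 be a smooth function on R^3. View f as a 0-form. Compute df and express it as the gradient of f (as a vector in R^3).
df = (-3*y^2) dx + (3*y*(-2*x - 3*y)) dy + (0) dz; grad f = (-3*y^2, 3*y*(-2*x - 3*y), 0)

For a 0-form f, d f = (∂f/∂x) dx + (∂f/∂y) dy + (∂f/∂z) dz. The components of the vector representation are exactly the entries of grad f in Cartesian coordinates:
  ∂f/∂x = -3*y^2
  ∂f/∂y = 3*y*(-2*x - 3*y)
  ∂f/∂z = 0.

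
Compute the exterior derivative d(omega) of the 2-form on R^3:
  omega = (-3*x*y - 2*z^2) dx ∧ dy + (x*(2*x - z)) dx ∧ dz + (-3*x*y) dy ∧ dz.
d(omega) = (-3*y - 4*z) dx ∧ dy ∧ dz

For a 2-form omega = sum_{i<j} g_{ij} dx_i ∧ dx_j, the exterior derivative is
  d(omega) = sum_{i<j} d(g_{ij}) ∧ dx_i ∧ dx_j = sum_{i<j, k} (∂g_{ij}/∂x_k) dx_k ∧ dx_i ∧ dx_j.
Expand each term, using dx_k ∧ dx_i ∧ dx_j = sgn(permutation) dx_{(a)} ∧ dx_{(b)} ∧ dx_{(c)} with (a < b < c) sorted:
  d(-3*x*y - 2*z^2) includes (∂/∂z)(-3*x*y - 2*z^2) dz = (-4*z) dz, which multiplied by dx ∧ dy gives (-4*z) dx ∧ dy ∧ dz
  d(-3*x*y) includes (∂/∂x)(-3*x*y) dx = (-3*y) dx, which multiplied by dy ∧ dz gives (-3*y) dx ∧ dy ∧ dz
Collecting like 3-forms: d(omega) = (-3*y - 4*z) dx ∧ dy ∧ dz.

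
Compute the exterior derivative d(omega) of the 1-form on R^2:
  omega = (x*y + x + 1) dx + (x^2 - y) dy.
d(omega) = (x) dx ∧ dy

For a 1-form omega = sum_i f_i dx_i, the exterior derivative is
  d(omega) = sum_{i < j} (∂f_j/∂x_i - ∂f_i/∂x_j) dx_i ∧ dx_j.
  coefficient of dx ∧ dy: ∂f_2/∂x - ∂f_1/∂y = ∂(x^2 - y)/∂x - ∂(x*y + x + 1)/∂y = x
Assembling: d(omega) = (x) dx ∧ dy.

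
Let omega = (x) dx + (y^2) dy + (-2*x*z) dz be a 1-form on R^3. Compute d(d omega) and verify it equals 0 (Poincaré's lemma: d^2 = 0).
d(d omega) = 0

Step 1: d omega = sum_{i<j} (∂f_j/∂x_i - ∂f_i/∂x_j) dx_i ∧ dx_j:
  coeff of dx ∧ dy: 0
  coeff of dx ∧ dz: -2*z
  coeff of dy ∧ dz: 0
Step 2: Apply d again to each 2-form coefficient. The only possible 3-form in R^3 is dx ∧ dy ∧ dz, with coefficient
  ∂(coeff of dy∧dz)/∂x - ∂(coeff of dx∧dz)/∂y + ∂(coeff of dx∧dy)/∂z
  = ∂/∂x (0) - ∂/∂y (-2*z) + ∂/∂z (0).
Each of these terms simplifies to sums of mixed partials that cancel in pairs. The result is 0 (by equality of mixed partials for smooth functions — Schwarz / Clairaut).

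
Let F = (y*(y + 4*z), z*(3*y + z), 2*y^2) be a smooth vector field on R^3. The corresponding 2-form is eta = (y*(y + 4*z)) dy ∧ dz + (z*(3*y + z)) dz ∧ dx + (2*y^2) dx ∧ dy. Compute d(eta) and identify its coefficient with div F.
d(eta) = (3*z) dx ∧ dy ∧ dz; div F = 3*z

For a 2-form in R^3 of the form above, applying d gives a 3-form with coefficient ∂P/∂x + ∂Q/∂y + ∂R/∂z:
  ∂P/∂x = 0
  ∂Q/∂y = 3*z
  ∂R/∂z = 0
Sum = 3*z, which is exactly div F.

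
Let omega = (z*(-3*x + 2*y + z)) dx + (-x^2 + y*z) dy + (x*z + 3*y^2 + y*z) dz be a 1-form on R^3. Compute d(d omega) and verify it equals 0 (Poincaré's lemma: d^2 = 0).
d(d omega) = 0

Step 1: d omega = sum_{i<j} (∂f_j/∂x_i - ∂f_i/∂x_j) dx_i ∧ dx_j:
  coeff of dx ∧ dy: -2*x - 2*z
  coeff of dx ∧ dz: 3*x - 2*y - z
  coeff of dy ∧ dz: 5*y + z
Step 2: Apply d again to each 2-form coefficient. The only possible 3-form in R^3 is dx ∧ dy ∧ dz, with coefficient
  ∂(coeff of dy∧dz)/∂x - ∂(coeff of dx∧dz)/∂y + ∂(coeff of dx∧dy)/∂z
  = ∂/∂x (5*y + z) - ∂/∂y (3*x - 2*y - z) + ∂/∂z (-2*x - 2*z).
Each of these terms simplifies to sums of mixed partials that cancel in pairs. The result is 0 (by equality of mixed partials for smooth functions — Schwarz / Clairaut).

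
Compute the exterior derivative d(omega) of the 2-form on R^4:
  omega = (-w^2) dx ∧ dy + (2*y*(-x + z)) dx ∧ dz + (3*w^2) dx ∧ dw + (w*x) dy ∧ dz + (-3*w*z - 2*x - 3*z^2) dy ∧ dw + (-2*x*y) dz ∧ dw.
d(omega) = (-2*w - 2) dx ∧ dy ∧ dw + (w + 2*x - 2*z) dx ∧ dy ∧ dz + (3*w - x + 6*z) dy ∧ dz ∧ dw + (-2*y) dx ∧ dz ∧ dw

For a 2-form omega = sum_{i<j} g_{ij} dx_i ∧ dx_j, the exterior derivative is
  d(omega) = sum_{i<j} d(g_{ij}) ∧ dx_i ∧ dx_j = sum_{i<j, k} (∂g_{ij}/∂x_k) dx_k ∧ dx_i ∧ dx_j.
Expand each term, using dx_k ∧ dx_i ∧ dx_j = sgn(permutation) dx_{(a)} ∧ dx_{(b)} ∧ dx_{(c)} with (a < b < c) sorted:
  d(-w^2) includes (∂/∂w)(-w^2) dw = (-2*w) dw, which multiplied by dx ∧ dy gives (-2*w) dx ∧ dy ∧ dw
  d(2*y*(-x + z)) includes (∂/∂y)(2*y*(-x + z)) dy = (-2*x + 2*z) dy, which multiplied by dx ∧ dz gives (2*x - 2*z) dx ∧ dy ∧ dz
  d(w*x) includes (∂/∂x)(w*x) dx = (w) dx, which multiplied by dy ∧ dz gives (w) dx ∧ dy ∧ dz
  d(w*x) includes (∂/∂w)(w*x) dw = (x) dw, which multiplied by dy ∧ dz gives (x) dy ∧ dz ∧ dw
  d(-3*w*z - 2*x - 3*z^2) includes (∂/∂x)(-3*w*z - 2*x - 3*z^2) dx = (-2) dx, which multiplied by dy ∧ dw gives (-2) dx ∧ dy ∧ dw
  d(-3*w*z - 2*x - 3*z^2) includes (∂/∂z)(-3*w*z - 2*x - 3*z^2) dz = (-3*w - 6*z) dz, which multiplied by dy ∧ dw gives (3*w + 6*z) dy ∧ dz ∧ dw
  d(-2*x*y) includes (∂/∂x)(-2*x*y) dx = (-2*y) dx, which multiplied by dz ∧ dw gives (-2*y) dx ∧ dz ∧ dw
  d(-2*x*y) includes (∂/∂y)(-2*x*y) dy = (-2*x) dy, which multiplied by dz ∧ dw gives (-2*x) dy ∧ dz ∧ dw
Collecting like 3-forms: d(omega) = (-2*w - 2) dx ∧ dy ∧ dw + (w + 2*x - 2*z) dx ∧ dy ∧ dz + (3*w - x + 6*z) dy ∧ dz ∧ dw + (-2*y) dx ∧ dz ∧ dw.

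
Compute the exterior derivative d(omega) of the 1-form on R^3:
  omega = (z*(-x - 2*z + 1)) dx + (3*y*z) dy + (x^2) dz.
d(omega) = (3*x + 4*z - 1) dx ∧ dz + (-3*y) dy ∧ dz

For a 1-form omega = sum_i f_i dx_i, the exterior derivative is
  d(omega) = sum_{i < j} (∂f_j/∂x_i - ∂f_i/∂x_j) dx_i ∧ dx_j.
  coefficient of dx ∧ dz: ∂f_3/∂x - ∂f_1/∂z = ∂(x^2)/∂x - ∂(z*(-x - 2*z + 1))/∂z = 3*x + 4*z - 1
  coefficient of dy ∧ dz: ∂f_3/∂y - ∂f_2/∂z = ∂(x^2)/∂y - ∂(3*y*z)/∂z = -3*y
Assembling: d(omega) = (3*x + 4*z - 1) dx ∧ dz + (-3*y) dy ∧ dz.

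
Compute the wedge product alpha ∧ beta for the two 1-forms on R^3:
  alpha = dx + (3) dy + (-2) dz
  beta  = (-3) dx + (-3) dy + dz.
alpha ∧ beta = (6) dx ∧ dy + (-5) dx ∧ dz + (-3) dy ∧ dz

Distribute the wedge, using dx_i ∧ dx_j = -dx_j ∧ dx_i and dx_i ∧ dx_i = 0. For each pair (i, j) with i < j, the coefficient of dx_i ∧ dx_j in alpha ∧ beta is (alpha_i * beta_j - alpha_j * beta_i). Collecting: alpha ∧ beta = (6) dx ∧ dy + (-5) dx ∧ dz + (-3) dy ∧ dz.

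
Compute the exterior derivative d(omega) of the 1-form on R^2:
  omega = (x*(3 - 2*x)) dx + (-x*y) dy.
d(omega) = (-y) dx ∧ dy

For a 1-form omega = sum_i f_i dx_i, the exterior derivative is
  d(omega) = sum_{i < j} (∂f_j/∂x_i - ∂f_i/∂x_j) dx_i ∧ dx_j.
  coefficient of dx ∧ dy: ∂f_2/∂x - ∂f_1/∂y = ∂(-x*y)/∂x - ∂(x*(3 - 2*x))/∂y = -y
Assembling: d(omega) = (-y) dx ∧ dy.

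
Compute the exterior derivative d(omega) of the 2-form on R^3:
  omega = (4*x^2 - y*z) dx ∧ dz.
d(omega) = (z) dx ∧ dy ∧ dz

For a 2-form omega = sum_{i<j} g_{ij} dx_i ∧ dx_j, the exterior derivative is
  d(omega) = sum_{i<j} d(g_{ij}) ∧ dx_i ∧ dx_j = sum_{i<j, k} (∂g_{ij}/∂x_k) dx_k ∧ dx_i ∧ dx_j.
Expand each term, using dx_k ∧ dx_i ∧ dx_j = sgn(permutation) dx_{(a)} ∧ dx_{(b)} ∧ dx_{(c)} with (a < b < c) sorted:
  d(4*x^2 - y*z) includes (∂/∂y)(4*x^2 - y*z) dy = (-z) dy, which multiplied by dx ∧ dz gives (z) dx ∧ dy ∧ dz
Collecting like 3-forms: d(omega) = (z) dx ∧ dy ∧ dz.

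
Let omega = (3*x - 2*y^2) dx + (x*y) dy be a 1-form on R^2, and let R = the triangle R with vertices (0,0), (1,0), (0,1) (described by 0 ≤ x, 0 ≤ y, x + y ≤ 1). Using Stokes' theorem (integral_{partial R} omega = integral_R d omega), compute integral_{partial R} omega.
integral_(partial R) omega = 5/6

Stokes: integral_partial_R omega = integral_R d omega with d omega = (∂Q/∂x - ∂P/∂y) dx ∧ dy.
  ∂Q/∂x = y
  ∂P/∂y = -4*y
  integrand = ∂Q/∂x - ∂P/∂y = 5*y.
Integrating over R: integral_0^1 integral_0^{1-x} (5*y) dy dx = 5/6.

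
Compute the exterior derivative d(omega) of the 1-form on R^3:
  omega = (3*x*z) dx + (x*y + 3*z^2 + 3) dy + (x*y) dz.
d(omega) = (y) dx ∧ dy + (-3*x + y) dx ∧ dz + (x - 6*z) dy ∧ dz

For a 1-form omega = sum_i f_i dx_i, the exterior derivative is
  d(omega) = sum_{i < j} (∂f_j/∂x_i - ∂f_i/∂x_j) dx_i ∧ dx_j.
  coefficient of dx ∧ dy: ∂f_2/∂x - ∂f_1/∂y = ∂(x*y + 3*z^2 + 3)/∂x - ∂(3*x*z)/∂y = y
  coefficient of dx ∧ dz: ∂f_3/∂x - ∂f_1/∂z = ∂(x*y)/∂x - ∂(3*x*z)/∂z = -3*x + y
  coefficient of dy ∧ dz: ∂f_3/∂y - ∂f_2/∂z = ∂(x*y)/∂y - ∂(x*y + 3*z^2 + 3)/∂z = x - 6*z
Assembling: d(omega) = (y) dx ∧ dy + (-3*x + y) dx ∧ dz + (x - 6*z) dy ∧ dz.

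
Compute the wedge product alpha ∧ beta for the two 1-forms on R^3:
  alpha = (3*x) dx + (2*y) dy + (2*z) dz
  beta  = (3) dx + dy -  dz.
alpha ∧ beta = (3*x - 6*y) dx ∧ dy + (-3*x - 6*z) dx ∧ dz + (-2*y - 2*z) dy ∧ dz

Distribute the wedge, using dx_i ∧ dx_j = -dx_j ∧ dx_i and dx_i ∧ dx_i = 0. For each pair (i, j) with i < j, the coefficient of dx_i ∧ dx_j in alpha ∧ beta is (alpha_i * beta_j - alpha_j * beta_i). Collecting: alpha ∧ beta = (3*x - 6*y) dx ∧ dy + (-3*x - 6*z) dx ∧ dz + (-2*y - 2*z) dy ∧ dz.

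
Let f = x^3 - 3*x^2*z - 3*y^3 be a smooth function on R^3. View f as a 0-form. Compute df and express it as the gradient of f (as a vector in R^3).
df = (3*x*(x - 2*z)) dx + (-9*y^2) dy + (-3*x^2) dz; grad f = (3*x*(x - 2*z), -9*y^2, -3*x^2)

For a 0-form f, d f = (∂f/∂x) dx + (∂f/∂y) dy + (∂f/∂z) dz. The components of the vector representation are exactly the entries of grad f in Cartesian coordinates:
  ∂f/∂x = 3*x*(x - 2*z)
  ∂f/∂y = -9*y^2
  ∂f/∂z = -3*x^2.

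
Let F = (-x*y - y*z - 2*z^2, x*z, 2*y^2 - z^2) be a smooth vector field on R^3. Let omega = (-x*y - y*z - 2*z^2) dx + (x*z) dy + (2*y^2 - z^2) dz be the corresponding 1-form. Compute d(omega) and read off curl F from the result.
d(omega) = (-x + 4*y) dy ∧ dz + (-y - 4*z) dz ∧ dx + (x + 2*z) dx ∧ dy; curl F = (-x + 4*y, -y - 4*z, x + 2*z)

d omega = sum_{i<j} (∂f_j/∂x_i - ∂f_i/∂x_j) dx_i ∧ dx_j. Under the identification (dy ∧ dz, dz ∧ dx, dx ∧ dy) ↔ (e_x, e_y, e_z), the coefficients are exactly the components of curl F. Compute:
  ∂R/∂y - ∂Q/∂z = (4*y) - (x) = -x + 4*y
  ∂P/∂z - ∂R/∂x = (-y - 4*z) - (0) = -y - 4*z
  ∂Q/∂x - ∂P/∂y = (z) - (-x - z) = x + 2*z.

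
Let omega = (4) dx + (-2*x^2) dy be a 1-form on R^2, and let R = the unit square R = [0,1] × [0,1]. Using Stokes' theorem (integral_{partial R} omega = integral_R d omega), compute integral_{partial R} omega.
integral_(partial R) omega = -2

Stokes: integral_partial_R omega = integral_R d omega with d omega = (∂Q/∂x - ∂P/∂y) dx ∧ dy.
  ∂Q/∂x = -4*x
  ∂P/∂y = 0
  integrand = ∂Q/∂x - ∂P/∂y = -4*x.
Integrating over R: integral_0^1 integral_0^1 (-4*x) dx dy = -2.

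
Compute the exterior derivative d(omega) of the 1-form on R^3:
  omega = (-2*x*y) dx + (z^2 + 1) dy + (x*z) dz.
d(omega) = (2*x) dx ∧ dy + (z) dx ∧ dz + (-2*z) dy ∧ dz

For a 1-form omega = sum_i f_i dx_i, the exterior derivative is
  d(omega) = sum_{i < j} (∂f_j/∂x_i - ∂f_i/∂x_j) dx_i ∧ dx_j.
  coefficient of dx ∧ dy: ∂f_2/∂x - ∂f_1/∂y = ∂(z^2 + 1)/∂x - ∂(-2*x*y)/∂y = 2*x
  coefficient of dx ∧ dz: ∂f_3/∂x - ∂f_1/∂z = ∂(x*z)/∂x - ∂(-2*x*y)/∂z = z
  coefficient of dy ∧ dz: ∂f_3/∂y - ∂f_2/∂z = ∂(x*z)/∂y - ∂(z^2 + 1)/∂z = -2*z
Assembling: d(omega) = (2*x) dx ∧ dy + (z) dx ∧ dz + (-2*z) dy ∧ dz.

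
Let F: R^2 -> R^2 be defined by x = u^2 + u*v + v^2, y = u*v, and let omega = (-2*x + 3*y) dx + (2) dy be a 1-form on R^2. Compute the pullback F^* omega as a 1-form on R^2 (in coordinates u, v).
F^* omega = (-4*u^3 - 3*u*v^2 - 2*v^3 + 2*v) du + (-2*u^3 - 3*u^2*v + 2*u - 4*v^3) dv

Using F^*(f dg) = (f ∘ F) d(g ∘ F), substitute each coordinate x_i by F_i(u, v) in f_i, and replace dx_i by d F_i = (∂F_i/∂u) du + (∂F_i/∂v) dv.
  For the x component: f_1(F) = -2*u^2 + u*v - 2*v^2; d F_1 = (2*u + v) du + (u + 2*v) dv
  For the y component: f_2(F) = 2; d F_2 = (v) du + (u) dv
Combining and collecting du, dv coefficients:
  coeff of du: -4*u^3 - 3*u*v^2 - 2*v^3 + 2*v
  coeff of dv: -2*u^3 - 3*u^2*v + 2*u - 4*v^3
F^* omega = (-4*u^3 - 3*u*v^2 - 2*v^3 + 2*v) du + (-2*u^3 - 3*u^2*v + 2*u - 4*v^3) dv.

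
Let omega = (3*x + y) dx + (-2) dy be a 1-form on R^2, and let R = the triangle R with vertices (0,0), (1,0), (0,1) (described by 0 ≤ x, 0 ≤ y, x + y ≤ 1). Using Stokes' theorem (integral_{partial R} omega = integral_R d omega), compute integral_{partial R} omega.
integral_(partial R) omega = -1/2

Stokes: integral_partial_R omega = integral_R d omega with d omega = (∂Q/∂x - ∂P/∂y) dx ∧ dy.
  ∂Q/∂x = 0
  ∂P/∂y = 1
  integrand = ∂Q/∂x - ∂P/∂y = -1.
Integrating over R: integral_0^1 integral_0^{1-x} (-1) dy dx = -1/2.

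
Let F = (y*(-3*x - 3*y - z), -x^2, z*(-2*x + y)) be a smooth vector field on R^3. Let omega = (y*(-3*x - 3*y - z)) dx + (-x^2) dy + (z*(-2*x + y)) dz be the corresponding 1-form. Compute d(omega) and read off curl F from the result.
d(omega) = (z) dy ∧ dz + (-y + 2*z) dz ∧ dx + (x + 6*y + z) dx ∧ dy; curl F = (z, -y + 2*z, x + 6*y + z)

d omega = sum_{i<j} (∂f_j/∂x_i - ∂f_i/∂x_j) dx_i ∧ dx_j. Under the identification (dy ∧ dz, dz ∧ dx, dx ∧ dy) ↔ (e_x, e_y, e_z), the coefficients are exactly the components of curl F. Compute:
  ∂R/∂y - ∂Q/∂z = (z) - (0) = z
  ∂P/∂z - ∂R/∂x = (-y) - (-2*z) = -y + 2*z
  ∂Q/∂x - ∂P/∂y = (-2*x) - (-3*x - 6*y - z) = x + 6*y + z.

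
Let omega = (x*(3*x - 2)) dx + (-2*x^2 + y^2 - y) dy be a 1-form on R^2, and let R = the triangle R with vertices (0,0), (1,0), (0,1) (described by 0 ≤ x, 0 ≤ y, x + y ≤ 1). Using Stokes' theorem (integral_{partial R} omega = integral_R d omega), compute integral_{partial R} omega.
integral_(partial R) omega = -2/3

Stokes: integral_partial_R omega = integral_R d omega with d omega = (∂Q/∂x - ∂P/∂y) dx ∧ dy.
  ∂Q/∂x = -4*x
  ∂P/∂y = 0
  integrand = ∂Q/∂x - ∂P/∂y = -4*x.
Integrating over R: integral_0^1 integral_0^{1-x} (-4*x) dy dx = -2/3.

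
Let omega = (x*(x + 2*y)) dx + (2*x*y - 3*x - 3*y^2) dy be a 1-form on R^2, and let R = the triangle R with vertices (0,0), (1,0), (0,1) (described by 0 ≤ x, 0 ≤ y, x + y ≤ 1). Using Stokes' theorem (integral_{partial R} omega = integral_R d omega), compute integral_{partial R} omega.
integral_(partial R) omega = -3/2

Stokes: integral_partial_R omega = integral_R d omega with d omega = (∂Q/∂x - ∂P/∂y) dx ∧ dy.
  ∂Q/∂x = 2*y - 3
  ∂P/∂y = 2*x
  integrand = ∂Q/∂x - ∂P/∂y = -2*x + 2*y - 3.
Integrating over R: integral_0^1 integral_0^{1-x} (-2*x + 2*y - 3) dy dx = -3/2.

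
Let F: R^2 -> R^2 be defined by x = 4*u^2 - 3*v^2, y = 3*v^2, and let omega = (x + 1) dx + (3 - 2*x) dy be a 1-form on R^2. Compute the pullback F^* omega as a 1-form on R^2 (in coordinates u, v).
F^* omega = (8*u*(4*u^2 - 3*v^2 + 1)) du + (6*v*(-12*u^2 + 9*v^2 + 2)) dv

Using F^*(f dg) = (f ∘ F) d(g ∘ F), substitute each coordinate x_i by F_i(u, v) in f_i, and replace dx_i by d F_i = (∂F_i/∂u) du + (∂F_i/∂v) dv.
  For the x component: f_1(F) = 4*u^2 - 3*v^2 + 1; d F_1 = (8*u) du + (-6*v) dv
  For the y component: f_2(F) = -8*u^2 + 6*v^2 + 3; d F_2 = (0) du + (6*v) dv
Combining and collecting du, dv coefficients:
  coeff of du: 8*u*(4*u^2 - 3*v^2 + 1)
  coeff of dv: 6*v*(-12*u^2 + 9*v^2 + 2)
F^* omega = (8*u*(4*u^2 - 3*v^2 + 1)) du + (6*v*(-12*u^2 + 9*v^2 + 2)) dv.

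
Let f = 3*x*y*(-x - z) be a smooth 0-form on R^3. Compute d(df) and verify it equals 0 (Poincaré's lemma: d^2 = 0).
d(df) = 0

Step 1: df = sum_i (∂f/∂x_i) dx_i = (3*y*(-2*x - z)) dx + (3*x*(-x - z)) dy + (-3*x*y) dz.
Step 2: Apply d again. Using the 1-form formula, the coefficient of dx ∧ dy in d(df) is ∂^2 f/∂x ∂y - ∂^2 f/∂y ∂x = (-6*x - 3*z) - (-6*x - 3*z) = 0 (equality of mixed partials for smooth f).
Similarly for dx ∧ dz and dy ∧ dz — all coefficients vanish. So d(df) = 0.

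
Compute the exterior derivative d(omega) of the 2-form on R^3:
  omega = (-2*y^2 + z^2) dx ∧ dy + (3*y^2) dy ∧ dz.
d(omega) = (2*z) dx ∧ dy ∧ dz

For a 2-form omega = sum_{i<j} g_{ij} dx_i ∧ dx_j, the exterior derivative is
  d(omega) = sum_{i<j} d(g_{ij}) ∧ dx_i ∧ dx_j = sum_{i<j, k} (∂g_{ij}/∂x_k) dx_k ∧ dx_i ∧ dx_j.
Expand each term, using dx_k ∧ dx_i ∧ dx_j = sgn(permutation) dx_{(a)} ∧ dx_{(b)} ∧ dx_{(c)} with (a < b < c) sorted:
  d(-2*y^2 + z^2) includes (∂/∂z)(-2*y^2 + z^2) dz = (2*z) dz, which multiplied by dx ∧ dy gives (2*z) dx ∧ dy ∧ dz
Collecting like 3-forms: d(omega) = (2*z) dx ∧ dy ∧ dz.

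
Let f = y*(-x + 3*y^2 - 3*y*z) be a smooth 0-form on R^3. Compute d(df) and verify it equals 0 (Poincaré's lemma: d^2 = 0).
d(df) = 0

Step 1: df = sum_i (∂f/∂x_i) dx_i = (-y) dx + (-x + 9*y^2 - 6*y*z) dy + (-3*y^2) dz.
Step 2: Apply d again. Using the 1-form formula, the coefficient of dx ∧ dy in d(df) is ∂^2 f/∂x ∂y - ∂^2 f/∂y ∂x = (-1) - (-1) = 0 (equality of mixed partials for smooth f).
Similarly for dx ∧ dz and dy ∧ dz — all coefficients vanish. So d(df) = 0.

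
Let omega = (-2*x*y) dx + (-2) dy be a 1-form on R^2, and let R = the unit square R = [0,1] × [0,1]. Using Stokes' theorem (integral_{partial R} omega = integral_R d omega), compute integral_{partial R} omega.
integral_(partial R) omega = 1

Stokes: integral_partial_R omega = integral_R d omega with d omega = (∂Q/∂x - ∂P/∂y) dx ∧ dy.
  ∂Q/∂x = 0
  ∂P/∂y = -2*x
  integrand = ∂Q/∂x - ∂P/∂y = 2*x.
Integrating over R: integral_0^1 integral_0^1 (2*x) dx dy = 1.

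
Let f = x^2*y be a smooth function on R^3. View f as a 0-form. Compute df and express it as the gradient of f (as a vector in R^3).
df = (2*x*y) dx + (x^2) dy + (0) dz; grad f = (2*x*y, x^2, 0)

For a 0-form f, d f = (∂f/∂x) dx + (∂f/∂y) dy + (∂f/∂z) dz. The components of the vector representation are exactly the entries of grad f in Cartesian coordinates:
  ∂f/∂x = 2*x*y
  ∂f/∂y = x^2
  ∂f/∂z = 0.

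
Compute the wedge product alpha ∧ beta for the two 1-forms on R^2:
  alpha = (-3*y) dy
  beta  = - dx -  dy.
alpha ∧ beta = (-3*y) dx ∧ dy

Distribute the wedge, using dx_i ∧ dx_j = -dx_j ∧ dx_i and dx_i ∧ dx_i = 0. For each pair (i, j) with i < j, the coefficient of dx_i ∧ dx_j in alpha ∧ beta is (alpha_i * beta_j - alpha_j * beta_i). Collecting: alpha ∧ beta = (-3*y) dx ∧ dy.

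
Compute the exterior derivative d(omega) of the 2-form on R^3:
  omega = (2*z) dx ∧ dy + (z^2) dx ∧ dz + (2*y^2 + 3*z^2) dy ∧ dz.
d(omega) = (2) dx ∧ dy ∧ dz

For a 2-form omega = sum_{i<j} g_{ij} dx_i ∧ dx_j, the exterior derivative is
  d(omega) = sum_{i<j} d(g_{ij}) ∧ dx_i ∧ dx_j = sum_{i<j, k} (∂g_{ij}/∂x_k) dx_k ∧ dx_i ∧ dx_j.
Expand each term, using dx_k ∧ dx_i ∧ dx_j = sgn(permutation) dx_{(a)} ∧ dx_{(b)} ∧ dx_{(c)} with (a < b < c) sorted:
  d(2*z) includes (∂/∂z)(2*z) dz = (2) dz, which multiplied by dx ∧ dy gives (2) dx ∧ dy ∧ dz
Collecting like 3-forms: d(omega) = (2) dx ∧ dy ∧ dz.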